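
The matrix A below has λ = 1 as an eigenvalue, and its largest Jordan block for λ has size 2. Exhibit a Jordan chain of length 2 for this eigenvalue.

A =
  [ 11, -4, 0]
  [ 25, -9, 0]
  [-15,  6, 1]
A Jordan chain for λ = 1 of length 2:
v_1 = (10, 25, -15)ᵀ
v_2 = (1, 0, 0)ᵀ

Let N = A − (1)·I. We want v_2 with N^2 v_2 = 0 but N^1 v_2 ≠ 0; then v_{j-1} := N · v_j for j = 2, …, 2.

Pick v_2 = (1, 0, 0)ᵀ.
Then v_1 = N · v_2 = (10, 25, -15)ᵀ.

Sanity check: (A − (1)·I) v_1 = (0, 0, 0)ᵀ = 0. ✓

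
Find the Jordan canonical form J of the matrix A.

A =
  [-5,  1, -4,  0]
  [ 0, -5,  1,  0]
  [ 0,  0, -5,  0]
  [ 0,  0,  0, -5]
J_3(-5) ⊕ J_1(-5)

The characteristic polynomial is
  det(x·I − A) = x^4 + 20*x^3 + 150*x^2 + 500*x + 625 = (x + 5)^4

Eigenvalues and multiplicities (the geometric multiplicity of λ is n − rank(A − λI), which equals the number of Jordan blocks for λ):
  λ = -5: algebraic multiplicity = 4, geometric multiplicity = 2

Determining the block sizes for each eigenvalue:
  λ = -5: with am = 4 and gm = 2, the partition is not yet determined (e.g. several partitions of 4 into 2 parts exist). Let N = A − (-5)·I. Computing rank(N^1) = 2, rank(N^2) = 1, rank(N^3) = 0; the number of blocks of size ≥ j is rank(N^{j−1}) − rank(N^j), giving [2, 1, 1]. So we have 1 block(s) of size 3, 1 block(s) of size 1 → block sizes [3, 1]

Assembling the blocks gives a Jordan form
J =
  [-5,  1,  0,  0]
  [ 0, -5,  1,  0]
  [ 0,  0, -5,  0]
  [ 0,  0,  0, -5]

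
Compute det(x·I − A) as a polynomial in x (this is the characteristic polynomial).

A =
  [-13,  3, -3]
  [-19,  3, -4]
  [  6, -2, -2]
x^3 + 12*x^2 + 48*x + 64

Expanding det(x·I − A) (e.g. by cofactor expansion or by noting that A is similar to its Jordan form J, which has the same characteristic polynomial as A) gives
  χ_A(x) = x^3 + 12*x^2 + 48*x + 64
which factors as (x + 4)^3. The eigenvalues (with algebraic multiplicities) are λ = -4 with multiplicity 3.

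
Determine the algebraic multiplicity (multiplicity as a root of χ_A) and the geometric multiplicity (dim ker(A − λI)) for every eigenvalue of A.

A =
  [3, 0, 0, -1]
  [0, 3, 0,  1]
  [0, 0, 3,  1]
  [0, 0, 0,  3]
λ = 3: alg = 4, geom = 3

Step 1 — factor the characteristic polynomial to read off the algebraic multiplicities:
  χ_A(x) = (x - 3)^4

Step 2 — compute geometric multiplicities via the rank-nullity identity g(λ) = n − rank(A − λI):
  rank(A − (3)·I) = 1, so dim ker(A − (3)·I) = n − 1 = 3

Summary:
  λ = 3: algebraic multiplicity = 4, geometric multiplicity = 3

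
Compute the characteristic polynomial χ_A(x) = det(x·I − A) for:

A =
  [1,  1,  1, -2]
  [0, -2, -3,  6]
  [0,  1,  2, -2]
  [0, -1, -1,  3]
x^4 - 4*x^3 + 6*x^2 - 4*x + 1

Expanding det(x·I − A) (e.g. by cofactor expansion or by noting that A is similar to its Jordan form J, which has the same characteristic polynomial as A) gives
  χ_A(x) = x^4 - 4*x^3 + 6*x^2 - 4*x + 1
which factors as (x - 1)^4. The eigenvalues (with algebraic multiplicities) are λ = 1 with multiplicity 4.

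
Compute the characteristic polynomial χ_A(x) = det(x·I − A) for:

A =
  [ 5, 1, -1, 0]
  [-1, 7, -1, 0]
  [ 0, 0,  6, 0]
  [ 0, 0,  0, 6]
x^4 - 24*x^3 + 216*x^2 - 864*x + 1296

Expanding det(x·I − A) (e.g. by cofactor expansion or by noting that A is similar to its Jordan form J, which has the same characteristic polynomial as A) gives
  χ_A(x) = x^4 - 24*x^3 + 216*x^2 - 864*x + 1296
which factors as (x - 6)^4. The eigenvalues (with algebraic multiplicities) are λ = 6 with multiplicity 4.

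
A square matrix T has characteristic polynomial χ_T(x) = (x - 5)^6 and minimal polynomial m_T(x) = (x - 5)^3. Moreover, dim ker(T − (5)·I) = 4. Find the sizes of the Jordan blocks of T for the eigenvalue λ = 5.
Block sizes for λ = 5: [3, 1, 1, 1]

Step 1 — from the characteristic polynomial, algebraic multiplicity of λ = 5 is 6. From dim ker(T − (5)·I) = 4, there are exactly 4 Jordan blocks for λ = 5.
Step 2 — from the minimal polynomial, the factor (x − 5)^3 tells us the largest block for λ = 5 has size 3.
Step 3 — with total size 6, 4 blocks, and largest block 3, the block sizes (in nonincreasing order) are [3, 1, 1, 1].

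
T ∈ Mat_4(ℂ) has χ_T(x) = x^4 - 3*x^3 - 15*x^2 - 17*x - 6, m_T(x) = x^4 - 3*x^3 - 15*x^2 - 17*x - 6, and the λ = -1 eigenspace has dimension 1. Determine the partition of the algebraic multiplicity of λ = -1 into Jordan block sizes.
Block sizes for λ = -1: [3]

Step 1 — from the characteristic polynomial, algebraic multiplicity of λ = -1 is 3. From dim ker(T − (-1)·I) = 1, there are exactly 1 Jordan blocks for λ = -1.
Step 2 — from the minimal polynomial, the factor (x + 1)^3 tells us the largest block for λ = -1 has size 3.
Step 3 — with total size 3, 1 blocks, and largest block 3, the block sizes (in nonincreasing order) are [3].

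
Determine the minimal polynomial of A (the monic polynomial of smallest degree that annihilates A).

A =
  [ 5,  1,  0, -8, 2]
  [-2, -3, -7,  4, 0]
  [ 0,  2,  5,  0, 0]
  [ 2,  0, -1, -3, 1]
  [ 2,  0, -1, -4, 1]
x^3 - 3*x^2 + 3*x - 1

The characteristic polynomial is χ_A(x) = (x - 1)^5, so the eigenvalues are known. The minimal polynomial is
  m_A(x) = Π_λ (x − λ)^{k_λ}
where k_λ is the size of the *largest* Jordan block for λ (equivalently, the smallest k with (A − λI)^k v = 0 for every generalised eigenvector v of λ).

  λ = 1: largest Jordan block has size 3, contributing (x − 1)^3

So m_A(x) = (x - 1)^3 = x^3 - 3*x^2 + 3*x - 1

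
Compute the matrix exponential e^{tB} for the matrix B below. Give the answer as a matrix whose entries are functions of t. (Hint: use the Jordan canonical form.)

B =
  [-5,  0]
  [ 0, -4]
e^{tB} =
  [exp(-5*t), 0]
  [0, exp(-4*t)]

Strategy: write B = P · J · P⁻¹ where J is a Jordan canonical form, so e^{tB} = P · e^{tJ} · P⁻¹, and e^{tJ} can be computed block-by-block.

B has Jordan form
J =
  [-5,  0]
  [ 0, -4]
(up to reordering of blocks).

Per-block formulas:
  For a 1×1 block at λ = -5: exp(t · [-5]) = [e^(-5t)].
  For a 1×1 block at λ = -4: exp(t · [-4]) = [e^(-4t)].

After assembling e^{tJ} and conjugating by P, we get:

e^{tB} =
  [exp(-5*t), 0]
  [0, exp(-4*t)]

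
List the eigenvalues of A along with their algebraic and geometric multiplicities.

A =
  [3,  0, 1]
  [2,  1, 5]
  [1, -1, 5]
λ = 3: alg = 3, geom = 1

Step 1 — factor the characteristic polynomial to read off the algebraic multiplicities:
  χ_A(x) = (x - 3)^3

Step 2 — compute geometric multiplicities via the rank-nullity identity g(λ) = n − rank(A − λI):
  rank(A − (3)·I) = 2, so dim ker(A − (3)·I) = n − 2 = 1

Summary:
  λ = 3: algebraic multiplicity = 3, geometric multiplicity = 1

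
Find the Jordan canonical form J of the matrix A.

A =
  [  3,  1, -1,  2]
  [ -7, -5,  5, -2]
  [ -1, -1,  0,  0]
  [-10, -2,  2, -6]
J_3(-2) ⊕ J_1(-2)

The characteristic polynomial is
  det(x·I − A) = x^4 + 8*x^3 + 24*x^2 + 32*x + 16 = (x + 2)^4

Eigenvalues and multiplicities (the geometric multiplicity of λ is n − rank(A − λI), which equals the number of Jordan blocks for λ):
  λ = -2: algebraic multiplicity = 4, geometric multiplicity = 2

Determining the block sizes for each eigenvalue:
  λ = -2: with am = 4 and gm = 2, the partition is not yet determined (e.g. several partitions of 4 into 2 parts exist). Let N = A − (-2)·I. Computing rank(N^1) = 2, rank(N^2) = 1, rank(N^3) = 0; the number of blocks of size ≥ j is rank(N^{j−1}) − rank(N^j), giving [2, 1, 1]. So we have 1 block(s) of size 3, 1 block(s) of size 1 → block sizes [3, 1]

Assembling the blocks gives a Jordan form
J =
  [-2,  1,  0,  0]
  [ 0, -2,  1,  0]
  [ 0,  0, -2,  0]
  [ 0,  0,  0, -2]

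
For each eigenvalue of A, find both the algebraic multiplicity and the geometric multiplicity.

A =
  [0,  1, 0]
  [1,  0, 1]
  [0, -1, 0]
λ = 0: alg = 3, geom = 1

Step 1 — factor the characteristic polynomial to read off the algebraic multiplicities:
  χ_A(x) = x^3

Step 2 — compute geometric multiplicities via the rank-nullity identity g(λ) = n − rank(A − λI):
  rank(A − (0)·I) = 2, so dim ker(A − (0)·I) = n − 2 = 1

Summary:
  λ = 0: algebraic multiplicity = 3, geometric multiplicity = 1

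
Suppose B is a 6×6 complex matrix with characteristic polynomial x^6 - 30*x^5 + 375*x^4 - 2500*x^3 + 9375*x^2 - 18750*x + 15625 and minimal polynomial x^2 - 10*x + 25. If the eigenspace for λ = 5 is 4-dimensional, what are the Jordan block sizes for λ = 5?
Block sizes for λ = 5: [2, 2, 1, 1]

Step 1 — from the characteristic polynomial, algebraic multiplicity of λ = 5 is 6. From dim ker(B − (5)·I) = 4, there are exactly 4 Jordan blocks for λ = 5.
Step 2 — from the minimal polynomial, the factor (x − 5)^2 tells us the largest block for λ = 5 has size 2.
Step 3 — with total size 6, 4 blocks, and largest block 2, the block sizes (in nonincreasing order) are [2, 2, 1, 1].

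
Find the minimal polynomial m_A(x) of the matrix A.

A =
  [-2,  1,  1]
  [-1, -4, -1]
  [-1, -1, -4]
x^2 + 7*x + 12

The characteristic polynomial is χ_A(x) = (x + 3)^2*(x + 4), so the eigenvalues are known. The minimal polynomial is
  m_A(x) = Π_λ (x − λ)^{k_λ}
where k_λ is the size of the *largest* Jordan block for λ (equivalently, the smallest k with (A − λI)^k v = 0 for every generalised eigenvector v of λ).

  λ = -4: largest Jordan block has size 1, contributing (x + 4)
  λ = -3: largest Jordan block has size 1, contributing (x + 3)

So m_A(x) = (x + 3)*(x + 4) = x^2 + 7*x + 12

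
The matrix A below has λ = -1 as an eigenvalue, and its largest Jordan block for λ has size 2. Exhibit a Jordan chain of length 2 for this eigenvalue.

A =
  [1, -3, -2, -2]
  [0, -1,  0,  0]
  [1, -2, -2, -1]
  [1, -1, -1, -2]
A Jordan chain for λ = -1 of length 2:
v_1 = (2, 0, 1, 1)ᵀ
v_2 = (1, 0, 0, 0)ᵀ

Let N = A − (-1)·I. We want v_2 with N^2 v_2 = 0 but N^1 v_2 ≠ 0; then v_{j-1} := N · v_j for j = 2, …, 2.

Pick v_2 = (1, 0, 0, 0)ᵀ.
Then v_1 = N · v_2 = (2, 0, 1, 1)ᵀ.

Sanity check: (A − (-1)·I) v_1 = (0, 0, 0, 0)ᵀ = 0. ✓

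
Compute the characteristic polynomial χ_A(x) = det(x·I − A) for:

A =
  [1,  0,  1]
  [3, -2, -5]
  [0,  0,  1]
x^3 - 3*x + 2

Expanding det(x·I − A) (e.g. by cofactor expansion or by noting that A is similar to its Jordan form J, which has the same characteristic polynomial as A) gives
  χ_A(x) = x^3 - 3*x + 2
which factors as (x - 1)^2*(x + 2). The eigenvalues (with algebraic multiplicities) are λ = -2 with multiplicity 1, λ = 1 with multiplicity 2.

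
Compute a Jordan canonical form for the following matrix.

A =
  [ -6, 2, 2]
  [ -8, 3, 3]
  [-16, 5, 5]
J_2(0) ⊕ J_1(2)

The characteristic polynomial is
  det(x·I − A) = x^3 - 2*x^2 = x^2*(x - 2)

Eigenvalues and multiplicities (the geometric multiplicity of λ is n − rank(A − λI), which equals the number of Jordan blocks for λ):
  λ = 0: algebraic multiplicity = 2, geometric multiplicity = 1
  λ = 2: algebraic multiplicity = 1, geometric multiplicity = 1

Determining the block sizes for each eigenvalue:
  λ = 0: one block (gm = 1), so the single block has size am = 2 → block sizes [2]
  λ = 2: one block (gm = 1), so the single block has size am = 1 → block sizes [1]

Assembling the blocks gives a Jordan form
J =
  [0, 1, 0]
  [0, 0, 0]
  [0, 0, 2]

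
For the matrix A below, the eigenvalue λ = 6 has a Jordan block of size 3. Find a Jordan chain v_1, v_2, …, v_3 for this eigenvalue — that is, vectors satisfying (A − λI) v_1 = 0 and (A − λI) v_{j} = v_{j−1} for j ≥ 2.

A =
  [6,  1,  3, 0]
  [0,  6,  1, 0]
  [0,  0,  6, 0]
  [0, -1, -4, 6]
A Jordan chain for λ = 6 of length 3:
v_1 = (1, 0, 0, -1)ᵀ
v_2 = (3, 1, 0, -4)ᵀ
v_3 = (0, 0, 1, 0)ᵀ

Let N = A − (6)·I. We want v_3 with N^3 v_3 = 0 but N^2 v_3 ≠ 0; then v_{j-1} := N · v_j for j = 3, …, 2.

Pick v_3 = (0, 0, 1, 0)ᵀ.
Then v_2 = N · v_3 = (3, 1, 0, -4)ᵀ.
Then v_1 = N · v_2 = (1, 0, 0, -1)ᵀ.

Sanity check: (A − (6)·I) v_1 = (0, 0, 0, 0)ᵀ = 0. ✓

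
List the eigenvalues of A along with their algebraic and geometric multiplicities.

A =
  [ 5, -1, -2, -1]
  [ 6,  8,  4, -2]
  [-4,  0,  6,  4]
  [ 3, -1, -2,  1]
λ = 2: alg = 1, geom = 1; λ = 6: alg = 3, geom = 2

Step 1 — factor the characteristic polynomial to read off the algebraic multiplicities:
  χ_A(x) = (x - 6)^3*(x - 2)

Step 2 — compute geometric multiplicities via the rank-nullity identity g(λ) = n − rank(A − λI):
  rank(A − (2)·I) = 3, so dim ker(A − (2)·I) = n − 3 = 1
  rank(A − (6)·I) = 2, so dim ker(A − (6)·I) = n − 2 = 2

Summary:
  λ = 2: algebraic multiplicity = 1, geometric multiplicity = 1
  λ = 6: algebraic multiplicity = 3, geometric multiplicity = 2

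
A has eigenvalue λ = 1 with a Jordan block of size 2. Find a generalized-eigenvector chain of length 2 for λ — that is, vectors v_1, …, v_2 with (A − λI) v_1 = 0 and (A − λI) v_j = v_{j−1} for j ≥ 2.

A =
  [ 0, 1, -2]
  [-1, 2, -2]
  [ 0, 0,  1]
A Jordan chain for λ = 1 of length 2:
v_1 = (-1, -1, 0)ᵀ
v_2 = (1, 0, 0)ᵀ

Let N = A − (1)·I. We want v_2 with N^2 v_2 = 0 but N^1 v_2 ≠ 0; then v_{j-1} := N · v_j for j = 2, …, 2.

Pick v_2 = (1, 0, 0)ᵀ.
Then v_1 = N · v_2 = (-1, -1, 0)ᵀ.

Sanity check: (A − (1)·I) v_1 = (0, 0, 0)ᵀ = 0. ✓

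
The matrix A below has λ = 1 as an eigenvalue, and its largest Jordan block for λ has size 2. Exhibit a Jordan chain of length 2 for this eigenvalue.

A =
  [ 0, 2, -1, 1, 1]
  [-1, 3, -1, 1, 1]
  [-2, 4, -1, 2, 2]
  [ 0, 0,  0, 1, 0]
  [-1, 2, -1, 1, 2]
A Jordan chain for λ = 1 of length 2:
v_1 = (-1, -1, -2, 0, -1)ᵀ
v_2 = (1, 0, 0, 0, 0)ᵀ

Let N = A − (1)·I. We want v_2 with N^2 v_2 = 0 but N^1 v_2 ≠ 0; then v_{j-1} := N · v_j for j = 2, …, 2.

Pick v_2 = (1, 0, 0, 0, 0)ᵀ.
Then v_1 = N · v_2 = (-1, -1, -2, 0, -1)ᵀ.

Sanity check: (A − (1)·I) v_1 = (0, 0, 0, 0, 0)ᵀ = 0. ✓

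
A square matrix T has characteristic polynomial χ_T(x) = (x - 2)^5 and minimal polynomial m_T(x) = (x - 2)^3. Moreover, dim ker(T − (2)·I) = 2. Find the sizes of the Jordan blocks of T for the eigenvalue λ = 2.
Block sizes for λ = 2: [3, 2]

Step 1 — from the characteristic polynomial, algebraic multiplicity of λ = 2 is 5. From dim ker(T − (2)·I) = 2, there are exactly 2 Jordan blocks for λ = 2.
Step 2 — from the minimal polynomial, the factor (x − 2)^3 tells us the largest block for λ = 2 has size 3.
Step 3 — with total size 5, 2 blocks, and largest block 3, the block sizes (in nonincreasing order) are [3, 2].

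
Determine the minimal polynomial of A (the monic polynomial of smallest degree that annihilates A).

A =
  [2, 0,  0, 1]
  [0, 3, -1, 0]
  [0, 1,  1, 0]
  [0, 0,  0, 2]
x^2 - 4*x + 4

The characteristic polynomial is χ_A(x) = (x - 2)^4, so the eigenvalues are known. The minimal polynomial is
  m_A(x) = Π_λ (x − λ)^{k_λ}
where k_λ is the size of the *largest* Jordan block for λ (equivalently, the smallest k with (A − λI)^k v = 0 for every generalised eigenvector v of λ).

  λ = 2: largest Jordan block has size 2, contributing (x − 2)^2

So m_A(x) = (x - 2)^2 = x^2 - 4*x + 4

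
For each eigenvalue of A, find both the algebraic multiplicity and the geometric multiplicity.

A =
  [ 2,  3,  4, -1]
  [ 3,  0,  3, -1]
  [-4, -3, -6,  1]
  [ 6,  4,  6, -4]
λ = -2: alg = 4, geom = 2

Step 1 — factor the characteristic polynomial to read off the algebraic multiplicities:
  χ_A(x) = (x + 2)^4

Step 2 — compute geometric multiplicities via the rank-nullity identity g(λ) = n − rank(A − λI):
  rank(A − (-2)·I) = 2, so dim ker(A − (-2)·I) = n − 2 = 2

Summary:
  λ = -2: algebraic multiplicity = 4, geometric multiplicity = 2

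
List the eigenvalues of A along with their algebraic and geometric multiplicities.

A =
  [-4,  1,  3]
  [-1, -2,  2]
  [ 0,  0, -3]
λ = -3: alg = 3, geom = 1

Step 1 — factor the characteristic polynomial to read off the algebraic multiplicities:
  χ_A(x) = (x + 3)^3

Step 2 — compute geometric multiplicities via the rank-nullity identity g(λ) = n − rank(A − λI):
  rank(A − (-3)·I) = 2, so dim ker(A − (-3)·I) = n − 2 = 1

Summary:
  λ = -3: algebraic multiplicity = 3, geometric multiplicity = 1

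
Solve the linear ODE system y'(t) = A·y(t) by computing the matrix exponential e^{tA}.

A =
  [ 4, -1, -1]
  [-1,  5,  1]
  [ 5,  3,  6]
e^{tA} =
  [-3*t^2*exp(5*t)/2 - t*exp(5*t) + exp(5*t), -t^2*exp(5*t) - t*exp(5*t), -t^2*exp(5*t)/2 - t*exp(5*t)]
  [3*t^2*exp(5*t) - t*exp(5*t), 2*t^2*exp(5*t) + exp(5*t), t^2*exp(5*t) + t*exp(5*t)]
  [-3*t^2*exp(5*t)/2 + 5*t*exp(5*t), -t^2*exp(5*t) + 3*t*exp(5*t), -t^2*exp(5*t)/2 + t*exp(5*t) + exp(5*t)]

Strategy: write A = P · J · P⁻¹ where J is a Jordan canonical form, so e^{tA} = P · e^{tJ} · P⁻¹, and e^{tJ} can be computed block-by-block.

A has Jordan form
J =
  [5, 1, 0]
  [0, 5, 1]
  [0, 0, 5]
(up to reordering of blocks).

Per-block formulas:
  For a 3×3 Jordan block J_3(5): exp(t · J_3(5)) = e^(5t)·(I + t·N + (t^2/2)·N^2), where N is the 3×3 nilpotent shift.

After assembling e^{tJ} and conjugating by P, we get:

e^{tA} =
  [-3*t^2*exp(5*t)/2 - t*exp(5*t) + exp(5*t), -t^2*exp(5*t) - t*exp(5*t), -t^2*exp(5*t)/2 - t*exp(5*t)]
  [3*t^2*exp(5*t) - t*exp(5*t), 2*t^2*exp(5*t) + exp(5*t), t^2*exp(5*t) + t*exp(5*t)]
  [-3*t^2*exp(5*t)/2 + 5*t*exp(5*t), -t^2*exp(5*t) + 3*t*exp(5*t), -t^2*exp(5*t)/2 + t*exp(5*t) + exp(5*t)]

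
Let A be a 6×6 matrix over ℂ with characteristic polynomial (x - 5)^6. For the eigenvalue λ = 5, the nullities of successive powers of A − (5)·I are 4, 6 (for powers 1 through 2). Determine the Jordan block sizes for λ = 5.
Block sizes for λ = 5: [2, 2, 1, 1]

From the dimensions of kernels of powers, the number of Jordan blocks of size at least j is d_j − d_{j−1} where d_j = dim ker(N^j) (with d_0 = 0). Computing the differences gives [4, 2].
The number of blocks of size exactly k is (#blocks of size ≥ k) − (#blocks of size ≥ k + 1), so the partition is: 2 block(s) of size 1, 2 block(s) of size 2.
In nonincreasing order the block sizes are [2, 2, 1, 1].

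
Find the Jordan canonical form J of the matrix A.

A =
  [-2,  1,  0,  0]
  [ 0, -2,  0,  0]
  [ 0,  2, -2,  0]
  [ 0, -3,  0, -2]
J_2(-2) ⊕ J_1(-2) ⊕ J_1(-2)

The characteristic polynomial is
  det(x·I − A) = x^4 + 8*x^3 + 24*x^2 + 32*x + 16 = (x + 2)^4

Eigenvalues and multiplicities (the geometric multiplicity of λ is n − rank(A − λI), which equals the number of Jordan blocks for λ):
  λ = -2: algebraic multiplicity = 4, geometric multiplicity = 3

Determining the block sizes for each eigenvalue:
  λ = -2: 3 blocks summing to 4 forces exactly one block of size 2 and the rest size 1 → block sizes [2, 1, 1]

Assembling the blocks gives a Jordan form
J =
  [-2,  1,  0,  0]
  [ 0, -2,  0,  0]
  [ 0,  0, -2,  0]
  [ 0,  0,  0, -2]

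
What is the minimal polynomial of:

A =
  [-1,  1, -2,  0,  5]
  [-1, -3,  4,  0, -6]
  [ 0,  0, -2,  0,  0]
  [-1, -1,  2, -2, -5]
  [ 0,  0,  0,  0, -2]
x^3 + 6*x^2 + 12*x + 8

The characteristic polynomial is χ_A(x) = (x + 2)^5, so the eigenvalues are known. The minimal polynomial is
  m_A(x) = Π_λ (x − λ)^{k_λ}
where k_λ is the size of the *largest* Jordan block for λ (equivalently, the smallest k with (A − λI)^k v = 0 for every generalised eigenvector v of λ).

  λ = -2: largest Jordan block has size 3, contributing (x + 2)^3

So m_A(x) = (x + 2)^3 = x^3 + 6*x^2 + 12*x + 8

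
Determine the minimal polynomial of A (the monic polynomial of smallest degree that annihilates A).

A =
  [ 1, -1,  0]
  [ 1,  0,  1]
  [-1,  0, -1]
x^3

The characteristic polynomial is χ_A(x) = x^3, so the eigenvalues are known. The minimal polynomial is
  m_A(x) = Π_λ (x − λ)^{k_λ}
where k_λ is the size of the *largest* Jordan block for λ (equivalently, the smallest k with (A − λI)^k v = 0 for every generalised eigenvector v of λ).

  λ = 0: largest Jordan block has size 3, contributing (x − 0)^3

So m_A(x) = x^3 = x^3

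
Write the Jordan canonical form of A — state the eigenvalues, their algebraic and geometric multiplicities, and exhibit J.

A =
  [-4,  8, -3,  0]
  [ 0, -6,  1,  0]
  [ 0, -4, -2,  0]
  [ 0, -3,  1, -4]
J_3(-4) ⊕ J_1(-4)

The characteristic polynomial is
  det(x·I − A) = x^4 + 16*x^3 + 96*x^2 + 256*x + 256 = (x + 4)^4

Eigenvalues and multiplicities (the geometric multiplicity of λ is n − rank(A − λI), which equals the number of Jordan blocks for λ):
  λ = -4: algebraic multiplicity = 4, geometric multiplicity = 2

Determining the block sizes for each eigenvalue:
  λ = -4: with am = 4 and gm = 2, the partition is not yet determined (e.g. several partitions of 4 into 2 parts exist). Let N = A − (-4)·I. Computing rank(N^1) = 2, rank(N^2) = 1, rank(N^3) = 0; the number of blocks of size ≥ j is rank(N^{j−1}) − rank(N^j), giving [2, 1, 1]. So we have 1 block(s) of size 3, 1 block(s) of size 1 → block sizes [3, 1]

Assembling the blocks gives a Jordan form
J =
  [-4,  1,  0,  0]
  [ 0, -4,  1,  0]
  [ 0,  0, -4,  0]
  [ 0,  0,  0, -4]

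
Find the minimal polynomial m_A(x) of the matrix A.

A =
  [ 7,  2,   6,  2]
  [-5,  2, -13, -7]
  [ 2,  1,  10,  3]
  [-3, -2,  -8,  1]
x^2 - 10*x + 25

The characteristic polynomial is χ_A(x) = (x - 5)^4, so the eigenvalues are known. The minimal polynomial is
  m_A(x) = Π_λ (x − λ)^{k_λ}
where k_λ is the size of the *largest* Jordan block for λ (equivalently, the smallest k with (A − λI)^k v = 0 for every generalised eigenvector v of λ).

  λ = 5: largest Jordan block has size 2, contributing (x − 5)^2

So m_A(x) = (x - 5)^2 = x^2 - 10*x + 25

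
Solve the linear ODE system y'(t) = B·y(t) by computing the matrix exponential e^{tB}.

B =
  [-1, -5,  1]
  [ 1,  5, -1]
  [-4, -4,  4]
e^{tB} =
  [-t*exp(4*t) + 1, -t*exp(4*t) - exp(4*t) + 1, t*exp(4*t)]
  [t*exp(4*t), t*exp(4*t) + exp(4*t), -t*exp(4*t)]
  [1 - exp(4*t), 1 - exp(4*t), exp(4*t)]

Strategy: write B = P · J · P⁻¹ where J is a Jordan canonical form, so e^{tB} = P · e^{tJ} · P⁻¹, and e^{tJ} can be computed block-by-block.

B has Jordan form
J =
  [0, 0, 0]
  [0, 4, 1]
  [0, 0, 4]
(up to reordering of blocks).

Per-block formulas:
  For a 2×2 Jordan block J_2(4): exp(t · J_2(4)) = e^(4t)·(I + t·N), where N is the 2×2 nilpotent shift.
  For a 1×1 block at λ = 0: exp(t · [0]) = [e^(0t)].

After assembling e^{tJ} and conjugating by P, we get:

e^{tB} =
  [-t*exp(4*t) + 1, -t*exp(4*t) - exp(4*t) + 1, t*exp(4*t)]
  [t*exp(4*t), t*exp(4*t) + exp(4*t), -t*exp(4*t)]
  [1 - exp(4*t), 1 - exp(4*t), exp(4*t)]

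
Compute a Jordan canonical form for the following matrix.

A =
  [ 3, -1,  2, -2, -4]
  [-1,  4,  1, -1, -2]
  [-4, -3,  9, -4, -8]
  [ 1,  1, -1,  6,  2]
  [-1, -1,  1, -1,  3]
J_3(5) ⊕ J_1(5) ⊕ J_1(5)

The characteristic polynomial is
  det(x·I − A) = x^5 - 25*x^4 + 250*x^3 - 1250*x^2 + 3125*x - 3125 = (x - 5)^5

Eigenvalues and multiplicities (the geometric multiplicity of λ is n − rank(A − λI), which equals the number of Jordan blocks for λ):
  λ = 5: algebraic multiplicity = 5, geometric multiplicity = 3

Determining the block sizes for each eigenvalue:
  λ = 5: with am = 5 and gm = 3, the partition is not yet determined (e.g. several partitions of 5 into 3 parts exist). Let N = A − (5)·I. Computing rank(N^1) = 2, rank(N^2) = 1, rank(N^3) = 0; the number of blocks of size ≥ j is rank(N^{j−1}) − rank(N^j), giving [3, 1, 1]. So we have 1 block(s) of size 3, 2 block(s) of size 1 → block sizes [3, 1, 1]

Assembling the blocks gives a Jordan form
J =
  [5, 1, 0, 0, 0]
  [0, 5, 1, 0, 0]
  [0, 0, 5, 0, 0]
  [0, 0, 0, 5, 0]
  [0, 0, 0, 0, 5]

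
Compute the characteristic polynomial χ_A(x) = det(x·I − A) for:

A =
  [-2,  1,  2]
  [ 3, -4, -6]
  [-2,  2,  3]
x^3 + 3*x^2 + 3*x + 1

Expanding det(x·I − A) (e.g. by cofactor expansion or by noting that A is similar to its Jordan form J, which has the same characteristic polynomial as A) gives
  χ_A(x) = x^3 + 3*x^2 + 3*x + 1
which factors as (x + 1)^3. The eigenvalues (with algebraic multiplicities) are λ = -1 with multiplicity 3.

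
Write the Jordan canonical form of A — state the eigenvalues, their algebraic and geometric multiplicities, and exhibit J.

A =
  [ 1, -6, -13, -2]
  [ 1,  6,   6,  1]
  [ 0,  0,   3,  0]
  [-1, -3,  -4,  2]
J_3(3) ⊕ J_1(3)

The characteristic polynomial is
  det(x·I − A) = x^4 - 12*x^3 + 54*x^2 - 108*x + 81 = (x - 3)^4

Eigenvalues and multiplicities (the geometric multiplicity of λ is n − rank(A − λI), which equals the number of Jordan blocks for λ):
  λ = 3: algebraic multiplicity = 4, geometric multiplicity = 2

Determining the block sizes for each eigenvalue:
  λ = 3: with am = 4 and gm = 2, the partition is not yet determined (e.g. several partitions of 4 into 2 parts exist). Let N = A − (3)·I. Computing rank(N^1) = 2, rank(N^2) = 1, rank(N^3) = 0; the number of blocks of size ≥ j is rank(N^{j−1}) − rank(N^j), giving [2, 1, 1]. So we have 1 block(s) of size 3, 1 block(s) of size 1 → block sizes [3, 1]

Assembling the blocks gives a Jordan form
J =
  [3, 1, 0, 0]
  [0, 3, 1, 0]
  [0, 0, 3, 0]
  [0, 0, 0, 3]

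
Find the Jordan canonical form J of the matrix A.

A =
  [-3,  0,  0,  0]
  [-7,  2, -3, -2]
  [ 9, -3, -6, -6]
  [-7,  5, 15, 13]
J_1(-3) ⊕ J_2(3) ⊕ J_1(3)

The characteristic polynomial is
  det(x·I − A) = x^4 - 6*x^3 + 54*x - 81 = (x - 3)^3*(x + 3)

Eigenvalues and multiplicities (the geometric multiplicity of λ is n − rank(A − λI), which equals the number of Jordan blocks for λ):
  λ = -3: algebraic multiplicity = 1, geometric multiplicity = 1
  λ = 3: algebraic multiplicity = 3, geometric multiplicity = 2

Determining the block sizes for each eigenvalue:
  λ = -3: one block (gm = 1), so the single block has size am = 1 → block sizes [1]
  λ = 3: 2 blocks summing to 3 forces exactly one block of size 2 and the rest size 1 → block sizes [2, 1]

Assembling the blocks gives a Jordan form
J =
  [-3, 0, 0, 0]
  [ 0, 3, 1, 0]
  [ 0, 0, 3, 0]
  [ 0, 0, 0, 3]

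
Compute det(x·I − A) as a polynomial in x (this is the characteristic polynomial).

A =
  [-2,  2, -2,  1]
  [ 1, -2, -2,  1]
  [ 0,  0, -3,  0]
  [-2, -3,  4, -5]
x^4 + 12*x^3 + 54*x^2 + 108*x + 81

Expanding det(x·I − A) (e.g. by cofactor expansion or by noting that A is similar to its Jordan form J, which has the same characteristic polynomial as A) gives
  χ_A(x) = x^4 + 12*x^3 + 54*x^2 + 108*x + 81
which factors as (x + 3)^4. The eigenvalues (with algebraic multiplicities) are λ = -3 with multiplicity 4.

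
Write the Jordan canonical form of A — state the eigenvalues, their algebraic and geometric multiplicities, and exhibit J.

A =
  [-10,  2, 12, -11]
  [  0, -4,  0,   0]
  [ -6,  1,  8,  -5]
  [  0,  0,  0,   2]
J_2(-4) ⊕ J_2(2)

The characteristic polynomial is
  det(x·I − A) = x^4 + 4*x^3 - 12*x^2 - 32*x + 64 = (x - 2)^2*(x + 4)^2

Eigenvalues and multiplicities (the geometric multiplicity of λ is n − rank(A − λI), which equals the number of Jordan blocks for λ):
  λ = -4: algebraic multiplicity = 2, geometric multiplicity = 1
  λ = 2: algebraic multiplicity = 2, geometric multiplicity = 1

Determining the block sizes for each eigenvalue:
  λ = -4: one block (gm = 1), so the single block has size am = 2 → block sizes [2]
  λ = 2: one block (gm = 1), so the single block has size am = 2 → block sizes [2]

Assembling the blocks gives a Jordan form
J =
  [-4,  1, 0, 0]
  [ 0, -4, 0, 0]
  [ 0,  0, 2, 1]
  [ 0,  0, 0, 2]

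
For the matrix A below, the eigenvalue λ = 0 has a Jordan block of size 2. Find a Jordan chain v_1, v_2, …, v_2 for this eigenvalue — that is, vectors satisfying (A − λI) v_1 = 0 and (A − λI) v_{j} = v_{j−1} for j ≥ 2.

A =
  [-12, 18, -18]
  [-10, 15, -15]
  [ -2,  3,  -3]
A Jordan chain for λ = 0 of length 2:
v_1 = (-12, -10, -2)ᵀ
v_2 = (1, 0, 0)ᵀ

Let N = A − (0)·I. We want v_2 with N^2 v_2 = 0 but N^1 v_2 ≠ 0; then v_{j-1} := N · v_j for j = 2, …, 2.

Pick v_2 = (1, 0, 0)ᵀ.
Then v_1 = N · v_2 = (-12, -10, -2)ᵀ.

Sanity check: (A − (0)·I) v_1 = (0, 0, 0)ᵀ = 0. ✓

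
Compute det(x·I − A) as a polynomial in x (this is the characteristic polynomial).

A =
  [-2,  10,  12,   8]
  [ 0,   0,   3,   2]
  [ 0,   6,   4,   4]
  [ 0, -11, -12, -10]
x^4 + 8*x^3 + 24*x^2 + 32*x + 16

Expanding det(x·I − A) (e.g. by cofactor expansion or by noting that A is similar to its Jordan form J, which has the same characteristic polynomial as A) gives
  χ_A(x) = x^4 + 8*x^3 + 24*x^2 + 32*x + 16
which factors as (x + 2)^4. The eigenvalues (with algebraic multiplicities) are λ = -2 with multiplicity 4.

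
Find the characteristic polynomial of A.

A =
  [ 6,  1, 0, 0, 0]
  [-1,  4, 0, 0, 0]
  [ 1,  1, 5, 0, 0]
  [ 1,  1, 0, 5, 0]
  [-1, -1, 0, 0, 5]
x^5 - 25*x^4 + 250*x^3 - 1250*x^2 + 3125*x - 3125

Expanding det(x·I − A) (e.g. by cofactor expansion or by noting that A is similar to its Jordan form J, which has the same characteristic polynomial as A) gives
  χ_A(x) = x^5 - 25*x^4 + 250*x^3 - 1250*x^2 + 3125*x - 3125
which factors as (x - 5)^5. The eigenvalues (with algebraic multiplicities) are λ = 5 with multiplicity 5.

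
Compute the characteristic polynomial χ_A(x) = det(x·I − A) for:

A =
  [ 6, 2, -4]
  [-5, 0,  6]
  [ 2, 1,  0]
x^3 - 6*x^2 + 12*x - 8

Expanding det(x·I − A) (e.g. by cofactor expansion or by noting that A is similar to its Jordan form J, which has the same characteristic polynomial as A) gives
  χ_A(x) = x^3 - 6*x^2 + 12*x - 8
which factors as (x - 2)^3. The eigenvalues (with algebraic multiplicities) are λ = 2 with multiplicity 3.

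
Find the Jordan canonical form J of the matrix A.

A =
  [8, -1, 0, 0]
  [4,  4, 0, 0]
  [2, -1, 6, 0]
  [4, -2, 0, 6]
J_2(6) ⊕ J_1(6) ⊕ J_1(6)

The characteristic polynomial is
  det(x·I − A) = x^4 - 24*x^3 + 216*x^2 - 864*x + 1296 = (x - 6)^4

Eigenvalues and multiplicities (the geometric multiplicity of λ is n − rank(A − λI), which equals the number of Jordan blocks for λ):
  λ = 6: algebraic multiplicity = 4, geometric multiplicity = 3

Determining the block sizes for each eigenvalue:
  λ = 6: 3 blocks summing to 4 forces exactly one block of size 2 and the rest size 1 → block sizes [2, 1, 1]

Assembling the blocks gives a Jordan form
J =
  [6, 1, 0, 0]
  [0, 6, 0, 0]
  [0, 0, 6, 0]
  [0, 0, 0, 6]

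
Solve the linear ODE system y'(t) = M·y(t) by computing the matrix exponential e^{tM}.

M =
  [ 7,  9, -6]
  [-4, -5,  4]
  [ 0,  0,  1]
e^{tM} =
  [6*t*exp(t) + exp(t), 9*t*exp(t), -6*t*exp(t)]
  [-4*t*exp(t), -6*t*exp(t) + exp(t), 4*t*exp(t)]
  [0, 0, exp(t)]

Strategy: write M = P · J · P⁻¹ where J is a Jordan canonical form, so e^{tM} = P · e^{tJ} · P⁻¹, and e^{tJ} can be computed block-by-block.

M has Jordan form
J =
  [1, 1, 0]
  [0, 1, 0]
  [0, 0, 1]
(up to reordering of blocks).

Per-block formulas:
  For a 2×2 Jordan block J_2(1): exp(t · J_2(1)) = e^(1t)·(I + t·N), where N is the 2×2 nilpotent shift.
  For a 1×1 block at λ = 1: exp(t · [1]) = [e^(1t)].

After assembling e^{tJ} and conjugating by P, we get:

e^{tM} =
  [6*t*exp(t) + exp(t), 9*t*exp(t), -6*t*exp(t)]
  [-4*t*exp(t), -6*t*exp(t) + exp(t), 4*t*exp(t)]
  [0, 0, exp(t)]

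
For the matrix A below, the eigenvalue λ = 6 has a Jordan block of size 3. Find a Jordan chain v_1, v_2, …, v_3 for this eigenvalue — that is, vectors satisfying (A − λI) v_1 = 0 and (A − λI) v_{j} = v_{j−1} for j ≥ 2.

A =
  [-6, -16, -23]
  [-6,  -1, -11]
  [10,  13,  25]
A Jordan chain for λ = 6 of length 3:
v_1 = (10, 4, -8)ᵀ
v_2 = (-12, -6, 10)ᵀ
v_3 = (1, 0, 0)ᵀ

Let N = A − (6)·I. We want v_3 with N^3 v_3 = 0 but N^2 v_3 ≠ 0; then v_{j-1} := N · v_j for j = 3, …, 2.

Pick v_3 = (1, 0, 0)ᵀ.
Then v_2 = N · v_3 = (-12, -6, 10)ᵀ.
Then v_1 = N · v_2 = (10, 4, -8)ᵀ.

Sanity check: (A − (6)·I) v_1 = (0, 0, 0)ᵀ = 0. ✓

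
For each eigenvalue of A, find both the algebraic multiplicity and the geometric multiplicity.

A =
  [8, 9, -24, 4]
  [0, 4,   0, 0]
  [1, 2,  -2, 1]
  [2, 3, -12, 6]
λ = 4: alg = 4, geom = 2

Step 1 — factor the characteristic polynomial to read off the algebraic multiplicities:
  χ_A(x) = (x - 4)^4

Step 2 — compute geometric multiplicities via the rank-nullity identity g(λ) = n − rank(A − λI):
  rank(A − (4)·I) = 2, so dim ker(A − (4)·I) = n − 2 = 2

Summary:
  λ = 4: algebraic multiplicity = 4, geometric multiplicity = 2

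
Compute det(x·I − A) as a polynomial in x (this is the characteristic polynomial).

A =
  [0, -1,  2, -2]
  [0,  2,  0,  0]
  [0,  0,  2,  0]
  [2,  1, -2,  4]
x^4 - 8*x^3 + 24*x^2 - 32*x + 16

Expanding det(x·I − A) (e.g. by cofactor expansion or by noting that A is similar to its Jordan form J, which has the same characteristic polynomial as A) gives
  χ_A(x) = x^4 - 8*x^3 + 24*x^2 - 32*x + 16
which factors as (x - 2)^4. The eigenvalues (with algebraic multiplicities) are λ = 2 with multiplicity 4.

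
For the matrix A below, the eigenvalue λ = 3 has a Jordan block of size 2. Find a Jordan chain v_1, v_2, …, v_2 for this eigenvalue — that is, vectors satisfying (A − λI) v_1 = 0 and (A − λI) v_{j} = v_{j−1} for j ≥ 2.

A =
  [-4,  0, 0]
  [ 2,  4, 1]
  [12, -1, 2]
A Jordan chain for λ = 3 of length 2:
v_1 = (0, 1, -1)ᵀ
v_2 = (0, 1, 0)ᵀ

Let N = A − (3)·I. We want v_2 with N^2 v_2 = 0 but N^1 v_2 ≠ 0; then v_{j-1} := N · v_j for j = 2, …, 2.

Pick v_2 = (0, 1, 0)ᵀ.
Then v_1 = N · v_2 = (0, 1, -1)ᵀ.

Sanity check: (A − (3)·I) v_1 = (0, 0, 0)ᵀ = 0. ✓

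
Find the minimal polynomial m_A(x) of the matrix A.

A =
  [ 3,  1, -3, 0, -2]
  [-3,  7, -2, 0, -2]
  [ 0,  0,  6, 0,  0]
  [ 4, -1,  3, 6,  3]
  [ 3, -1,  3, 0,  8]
x^3 - 18*x^2 + 108*x - 216

The characteristic polynomial is χ_A(x) = (x - 6)^5, so the eigenvalues are known. The minimal polynomial is
  m_A(x) = Π_λ (x − λ)^{k_λ}
where k_λ is the size of the *largest* Jordan block for λ (equivalently, the smallest k with (A − λI)^k v = 0 for every generalised eigenvector v of λ).

  λ = 6: largest Jordan block has size 3, contributing (x − 6)^3

So m_A(x) = (x - 6)^3 = x^3 - 18*x^2 + 108*x - 216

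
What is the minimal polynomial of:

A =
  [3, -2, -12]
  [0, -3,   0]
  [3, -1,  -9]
x^2 + 6*x + 9

The characteristic polynomial is χ_A(x) = (x + 3)^3, so the eigenvalues are known. The minimal polynomial is
  m_A(x) = Π_λ (x − λ)^{k_λ}
where k_λ is the size of the *largest* Jordan block for λ (equivalently, the smallest k with (A − λI)^k v = 0 for every generalised eigenvector v of λ).

  λ = -3: largest Jordan block has size 2, contributing (x + 3)^2

So m_A(x) = (x + 3)^2 = x^2 + 6*x + 9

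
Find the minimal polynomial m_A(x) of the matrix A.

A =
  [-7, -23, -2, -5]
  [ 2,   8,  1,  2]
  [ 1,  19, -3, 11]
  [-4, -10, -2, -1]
x^4 + 3*x^3 - 6*x^2 - 28*x - 24

The characteristic polynomial is χ_A(x) = (x - 3)*(x + 2)^3, so the eigenvalues are known. The minimal polynomial is
  m_A(x) = Π_λ (x − λ)^{k_λ}
where k_λ is the size of the *largest* Jordan block for λ (equivalently, the smallest k with (A − λI)^k v = 0 for every generalised eigenvector v of λ).

  λ = -2: largest Jordan block has size 3, contributing (x + 2)^3
  λ = 3: largest Jordan block has size 1, contributing (x − 3)

So m_A(x) = (x - 3)*(x + 2)^3 = x^4 + 3*x^3 - 6*x^2 - 28*x - 24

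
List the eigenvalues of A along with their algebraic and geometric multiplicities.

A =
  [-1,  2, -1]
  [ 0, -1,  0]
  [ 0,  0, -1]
λ = -1: alg = 3, geom = 2

Step 1 — factor the characteristic polynomial to read off the algebraic multiplicities:
  χ_A(x) = (x + 1)^3

Step 2 — compute geometric multiplicities via the rank-nullity identity g(λ) = n − rank(A − λI):
  rank(A − (-1)·I) = 1, so dim ker(A − (-1)·I) = n − 1 = 2

Summary:
  λ = -1: algebraic multiplicity = 3, geometric multiplicity = 2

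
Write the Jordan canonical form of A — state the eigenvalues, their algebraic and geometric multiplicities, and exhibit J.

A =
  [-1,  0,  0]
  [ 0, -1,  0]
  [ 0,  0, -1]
J_1(-1) ⊕ J_1(-1) ⊕ J_1(-1)

The characteristic polynomial is
  det(x·I − A) = x^3 + 3*x^2 + 3*x + 1 = (x + 1)^3

Eigenvalues and multiplicities (the geometric multiplicity of λ is n − rank(A − λI), which equals the number of Jordan blocks for λ):
  λ = -1: algebraic multiplicity = 3, geometric multiplicity = 3

Determining the block sizes for each eigenvalue:
  λ = -1: gm = am = 3, so every block has size 1 → block sizes [1, 1, 1]

Assembling the blocks gives a Jordan form
J =
  [-1,  0,  0]
  [ 0, -1,  0]
  [ 0,  0, -1]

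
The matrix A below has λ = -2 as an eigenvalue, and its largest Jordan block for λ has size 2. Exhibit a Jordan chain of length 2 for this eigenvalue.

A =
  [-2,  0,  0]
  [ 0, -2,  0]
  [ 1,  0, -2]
A Jordan chain for λ = -2 of length 2:
v_1 = (0, 0, 1)ᵀ
v_2 = (1, 0, 0)ᵀ

Let N = A − (-2)·I. We want v_2 with N^2 v_2 = 0 but N^1 v_2 ≠ 0; then v_{j-1} := N · v_j for j = 2, …, 2.

Pick v_2 = (1, 0, 0)ᵀ.
Then v_1 = N · v_2 = (0, 0, 1)ᵀ.

Sanity check: (A − (-2)·I) v_1 = (0, 0, 0)ᵀ = 0. ✓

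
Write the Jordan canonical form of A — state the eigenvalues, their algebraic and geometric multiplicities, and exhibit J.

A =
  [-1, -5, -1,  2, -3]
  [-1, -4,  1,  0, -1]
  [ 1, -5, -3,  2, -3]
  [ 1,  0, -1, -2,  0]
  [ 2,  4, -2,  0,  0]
J_3(-2) ⊕ J_2(-2)

The characteristic polynomial is
  det(x·I − A) = x^5 + 10*x^4 + 40*x^3 + 80*x^2 + 80*x + 32 = (x + 2)^5

Eigenvalues and multiplicities (the geometric multiplicity of λ is n − rank(A − λI), which equals the number of Jordan blocks for λ):
  λ = -2: algebraic multiplicity = 5, geometric multiplicity = 2

Determining the block sizes for each eigenvalue:
  λ = -2: with am = 5 and gm = 2, the partition is not yet determined (e.g. several partitions of 5 into 2 parts exist). Let N = A − (-2)·I. Computing rank(N^1) = 3, rank(N^2) = 1, rank(N^3) = 0; the number of blocks of size ≥ j is rank(N^{j−1}) − rank(N^j), giving [2, 2, 1]. So we have 1 block(s) of size 3, 1 block(s) of size 2 → block sizes [3, 2]

Assembling the blocks gives a Jordan form
J =
  [-2,  1,  0,  0,  0]
  [ 0, -2,  1,  0,  0]
  [ 0,  0, -2,  0,  0]
  [ 0,  0,  0, -2,  1]
  [ 0,  0,  0,  0, -2]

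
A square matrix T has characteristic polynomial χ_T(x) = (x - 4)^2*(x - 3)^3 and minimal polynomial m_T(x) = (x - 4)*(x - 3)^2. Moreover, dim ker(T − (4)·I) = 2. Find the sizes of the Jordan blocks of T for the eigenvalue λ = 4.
Block sizes for λ = 4: [1, 1]

Step 1 — from the characteristic polynomial, algebraic multiplicity of λ = 4 is 2. From dim ker(T − (4)·I) = 2, there are exactly 2 Jordan blocks for λ = 4.
Step 2 — from the minimal polynomial, the factor (x − 4) tells us the largest block for λ = 4 has size 1.
Step 3 — with total size 2, 2 blocks, and largest block 1, the block sizes (in nonincreasing order) are [1, 1].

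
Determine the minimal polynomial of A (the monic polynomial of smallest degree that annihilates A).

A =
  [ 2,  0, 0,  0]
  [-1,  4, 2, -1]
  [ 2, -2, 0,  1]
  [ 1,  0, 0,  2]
x^3 - 6*x^2 + 12*x - 8

The characteristic polynomial is χ_A(x) = (x - 2)^4, so the eigenvalues are known. The minimal polynomial is
  m_A(x) = Π_λ (x − λ)^{k_λ}
where k_λ is the size of the *largest* Jordan block for λ (equivalently, the smallest k with (A − λI)^k v = 0 for every generalised eigenvector v of λ).

  λ = 2: largest Jordan block has size 3, contributing (x − 2)^3

So m_A(x) = (x - 2)^3 = x^3 - 6*x^2 + 12*x - 8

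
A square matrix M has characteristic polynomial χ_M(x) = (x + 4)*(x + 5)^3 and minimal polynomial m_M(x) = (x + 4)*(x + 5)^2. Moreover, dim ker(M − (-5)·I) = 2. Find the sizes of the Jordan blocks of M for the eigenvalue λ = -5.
Block sizes for λ = -5: [2, 1]

Step 1 — from the characteristic polynomial, algebraic multiplicity of λ = -5 is 3. From dim ker(M − (-5)·I) = 2, there are exactly 2 Jordan blocks for λ = -5.
Step 2 — from the minimal polynomial, the factor (x + 5)^2 tells us the largest block for λ = -5 has size 2.
Step 3 — with total size 3, 2 blocks, and largest block 2, the block sizes (in nonincreasing order) are [2, 1].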